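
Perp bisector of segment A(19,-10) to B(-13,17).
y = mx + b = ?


Midpoint = (3, 3.5)
Slope of AB = dy/dx = 27/(-32) = -0.8438
Perp slope = -dx/dy = 32/27 = 1.1852
b = My - (perp slope)*Mx = 3.5 + (-32*3)/27 = 3.5 - 3.5556 = -0.0556

y = 1.1852x - 0.0556


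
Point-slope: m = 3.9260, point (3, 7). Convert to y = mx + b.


y - 7 = 3.9260(x - 3)
y = 3.9260x + 7 - 3.9260*3
y = 3.9260x - 4.7780

y = 3.9260x - 4.7780


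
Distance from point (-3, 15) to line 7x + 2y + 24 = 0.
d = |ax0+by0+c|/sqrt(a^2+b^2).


|7*(-3) + 2*15 + 24| = |33| = 33
sqrt(49 + 4) = sqrt(53) = 7.2801
d = 33/sqrt(53) = 4.5329

4.5329


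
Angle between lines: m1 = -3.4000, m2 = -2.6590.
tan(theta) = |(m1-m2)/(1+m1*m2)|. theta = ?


m1-m2 = -0.741
1+m1*m2 = 10.0406
tan(theta) = |-0.741/10.0406| = 0.073800
theta = arctan(|-0.741/10.0406|) = 4.2208 degrees (acute angle)

4.2208 degrees


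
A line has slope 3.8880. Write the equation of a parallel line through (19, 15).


Parallel lines have equal slopes.
m2 = 3.8880
b2 = 15 - 3.8880*19 = -58.8720

y = 3.8880x - 58.8720


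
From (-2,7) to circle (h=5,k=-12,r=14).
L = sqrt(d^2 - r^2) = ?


d = sqrt((-2-5)^2 + (7+ 12)^2) = sqrt(49+361) = 20.2485
L = sqrt(410.0000 - 196) = sqrt(214.0000) = 14.6287

14.6287


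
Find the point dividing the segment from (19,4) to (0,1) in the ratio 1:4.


Px = (1*0 + 4*19)/5 = 76/5 = 15.2000
Py = (1*1 + 4*4)/5 = 17/5 = 3.4000

P = (15.2000, 3.4000)


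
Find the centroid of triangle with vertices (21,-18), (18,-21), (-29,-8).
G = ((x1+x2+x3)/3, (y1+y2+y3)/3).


Gx = (21+18- 29)/3 = 10/3 = 3.3333
Gy = (-18- 21- 8)/3 = -47/3 = -15.6667

G = (3.3333, -15.6667)


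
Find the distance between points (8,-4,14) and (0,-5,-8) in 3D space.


dx=-8, dy=-1, dz=-22
d = sqrt(64+1+484) = sqrt(549) = 23.4307

23.4307


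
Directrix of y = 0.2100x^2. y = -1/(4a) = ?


a = 0.2100
1/(4a) = 1.1905
directrix: y = -1.1905 = -1.1905

y = -1.1905


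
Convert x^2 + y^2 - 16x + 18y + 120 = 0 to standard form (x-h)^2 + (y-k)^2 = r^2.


h = -D/2 = 16/2 = 8
k = -E/2 = -18/2 = -9
r^2 = h^2 + k^2 - F = 64 + 81 - 120 = 25
r = 5

Center (8, -9), radius = 5


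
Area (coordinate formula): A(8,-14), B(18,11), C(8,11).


8*(11-11) = 0
18*(11+ 14) = 450
8*(-14-11) = -200
sum = 250
Area = |250|/2 = 125.0000

125.0000 sq units


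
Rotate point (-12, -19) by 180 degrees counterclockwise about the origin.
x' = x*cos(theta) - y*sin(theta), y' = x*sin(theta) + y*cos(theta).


cos(180) = -1, sin(180) = 0
x' = -12*(-1) + 19*0 = 12
y' = -12*0 - 19*(-1) = 19

(12, 19)


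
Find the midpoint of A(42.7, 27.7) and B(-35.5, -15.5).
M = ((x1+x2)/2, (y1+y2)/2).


Mx = (42.7 - 35.5)/2 = 7.2/2 = 3.6000
My = (27.7 - 15.5)/2 = 12.2/2 = 6.1000

(3.6000, 6.1000)


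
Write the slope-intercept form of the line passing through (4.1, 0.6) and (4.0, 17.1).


m = (16.5)/(-0.1) = -165.0000
b = y1 - m*x1 = 0.6 - (16.5*4.1)/(-0.1) = 0.6 + 676.5000 = 677.1000

y = -165.0000x + 677.1000


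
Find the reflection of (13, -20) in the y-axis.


Reflection rule for y-axis: (-x, y)
(13, -20) -> (-13, -20)

(-13, -20)


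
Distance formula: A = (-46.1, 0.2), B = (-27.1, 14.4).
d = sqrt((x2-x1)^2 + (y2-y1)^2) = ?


dx = -27.1 + 46.1 = 19.0
dy = 14.4 - 0.2 = 14.2
d = sqrt(361.0 + 201.64) = sqrt(562.64) = 23.7200

23.7200


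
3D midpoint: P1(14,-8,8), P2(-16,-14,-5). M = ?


Mx = (14- 16)/2 = -1.0000
My = (-8- 14)/2 = -11.0000
Mz = (8- 5)/2 = 1.5000

M = (-1.0000, -11.0000, 1.5000)


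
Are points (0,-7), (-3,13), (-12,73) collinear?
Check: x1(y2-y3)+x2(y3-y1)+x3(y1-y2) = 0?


0*(13-73) - 3*(73+ 7) - 12*(-7-13)
= 0 - 240 + 240 = 0

Yes, collinear (determinant = 0)


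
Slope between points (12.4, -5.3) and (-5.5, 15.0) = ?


dy = 15.0 + 5.3 = 20.3
dx = -5.5 - 12.4 = -17.9
m = 20.3/(-17.9) = -1.1341

m = -1.1341


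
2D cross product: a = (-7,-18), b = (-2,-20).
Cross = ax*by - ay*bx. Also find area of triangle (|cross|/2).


cross = -7*(-20) + 18*(-2) = 140 - 36 = 104
Triangle area = |104|/2 = 104/2 = 52.0000

cross = 104, triangle area = 52.0000


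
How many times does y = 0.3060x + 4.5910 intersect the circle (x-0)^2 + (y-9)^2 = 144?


Substitute y = 0.3060x + 4.5910: (x-0)^2 + (0.3060x+4.5910-9)^2 = 144
Expand to Ax^2 + Bx + C = 0, where b-k = -4.409
A = 1+m^2 = 1.093636
B = 2(m(b-k) - h) = 2(0.3060*(-4.409) - 0) = -2.698308
C = h^2 + (b-k)^2 - r^2 = 0 + 19.439281 - 144 = -124.560719
disc = B^2-4AC = 7.2809 + 544.8963 = 552.1772
disc > 0

2 intersection points


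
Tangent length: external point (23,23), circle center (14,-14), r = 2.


d = sqrt((23-14)^2 + (23+ 14)^2) = sqrt(81+1369) = 38.0789
L = sqrt(1450.0000 - 4) = sqrt(1446.0000) = 38.0263

38.0263


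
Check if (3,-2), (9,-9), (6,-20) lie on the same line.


3*(-9+ 20) + 9*(-20+ 2) + 6*(-2+ 9)
= 33 - 162 + 42 = -87

No, not collinear (determinant = -87)


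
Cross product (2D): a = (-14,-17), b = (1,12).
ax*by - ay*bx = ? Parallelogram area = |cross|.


cross = -14*12 + 17*1 = -168 + 17 = -151
Parallelogram area = |-151| = 151

cross = -151, parallelogram area = 151


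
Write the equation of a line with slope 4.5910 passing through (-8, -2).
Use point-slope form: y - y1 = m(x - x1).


y + 2 = 4.5910(x + 8)
y = 4.5910x - 2 - 4.5910*(-8)
y = 4.5910x + 34.7280

y = 4.5910x + 34.7280


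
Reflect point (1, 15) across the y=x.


Reflection rule for y=x: (y, x)
(1, 15) -> (15, 1)

(15, 1)


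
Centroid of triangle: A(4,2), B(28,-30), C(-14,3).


Gx = (4+28- 14)/3 = 18/3 = 6.0000
Gy = (2- 30+3)/3 = -25/3 = -8.3333

G = (6.0000, -8.3333)


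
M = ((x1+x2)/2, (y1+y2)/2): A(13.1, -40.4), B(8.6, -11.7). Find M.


Mx = (13.1 + 8.6)/2 = 21.7/2 = 10.8500
My = (-40.4 - 11.7)/2 = -52.1/2 = -26.0500

(10.8500, -26.0500)


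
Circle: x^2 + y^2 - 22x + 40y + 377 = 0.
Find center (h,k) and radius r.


h = -D/2 = 22/2 = 11
k = -E/2 = -40/2 = -20
r^2 = h^2 + k^2 - F = 121 + 400 - 377 = 144
r = 12

Center (11, -20), radius = 12


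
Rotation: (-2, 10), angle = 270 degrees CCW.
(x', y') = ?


cos(270) = 0, sin(270) = -1
x' = -2*0 - 10*(-1) = 10
y' = -2*(-1) + 10*0 = 2

(10, 2)


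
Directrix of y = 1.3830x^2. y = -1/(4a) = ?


a = 1.3830
1/(4a) = 0.1808
directrix: y = -0.1808 = -0.1808

y = -0.1808


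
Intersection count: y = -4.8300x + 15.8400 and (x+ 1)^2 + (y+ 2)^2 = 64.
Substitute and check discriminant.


Substitute y = -4.8300x + 15.8400: (x+ 1)^2 + (-4.8300x+15.8400+ 2)^2 = 64
Expand to Ax^2 + Bx + C = 0, where b-k = 17.84
A = 1+m^2 = 24.3289
B = 2(m(b-k) - h) = 2(-4.8300*17.84 + 1) = -170.3344
C = h^2 + (b-k)^2 - r^2 = 1 + 318.2656 - 64 = 255.2656
disc = B^2-4AC = 29013.8078 - 24841.3250 = 4172.4828
disc > 0

2 intersection points


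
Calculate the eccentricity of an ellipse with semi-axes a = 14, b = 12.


c = sqrt(196-144) = sqrt(52) = 7.2111
e = c/a = sqrt(52)/14 = 0.5151

e = 0.5151


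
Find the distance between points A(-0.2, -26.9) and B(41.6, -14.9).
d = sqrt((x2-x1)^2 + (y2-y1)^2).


dx = 41.6 + 0.2 = 41.8
dy = -14.9 + 26.9 = 12
d = sqrt(1747.24 + 144) = sqrt(1891.24) = 43.4884

43.4884


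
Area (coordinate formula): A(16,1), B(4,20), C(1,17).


16*(20-17) = 48
4*(17-1) = 64
1*(1-20) = -19
sum = 93
Area = |93|/2 = 46.5000

46.5000 sq units


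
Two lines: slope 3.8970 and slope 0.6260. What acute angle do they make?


m1-m2 = 3.271
1+m1*m2 = 3.439522
tan(theta) = |3.271/3.439522| = 0.951004
theta = arctan(|3.271/3.439522|) = 43.5614 degrees (acute angle)

43.5614 degrees


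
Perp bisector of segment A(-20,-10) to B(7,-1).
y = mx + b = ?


Midpoint = (-6.5, -5.5)
Slope of AB = dy/dx = 9/27 = 0.3333
Perp slope = -dx/dy = -27/9 = -3.0000
b = My - (perp slope)*Mx = -5.5 + (27*(-6.5))/9 = -5.5 - 19.5000 = -25.0000

y = -3.0000x - 25.0000


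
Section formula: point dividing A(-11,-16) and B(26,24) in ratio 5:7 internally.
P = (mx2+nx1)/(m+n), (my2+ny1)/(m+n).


Px = (5*26 + 7*(-11))/12 = 53/12 = 4.4167
Py = (5*24 + 7*(-16))/12 = 8/12 = 0.6667

P = (4.4167, 0.6667)


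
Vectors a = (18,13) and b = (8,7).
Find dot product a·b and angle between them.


a·b = 18*8 + 13*7 = 144 + 91 = 235
|a| = sqrt(324+169) = 22.2036
|b| = sqrt(64+49) = 10.6301
cos(theta) = 235/(sqrt(493)*sqrt(113)) = 235/sqrt(55709) = 0.995647
theta = arccos(235/sqrt(55709)) = 5.3483 degrees

a·b = 235, theta = 5.3483 deg


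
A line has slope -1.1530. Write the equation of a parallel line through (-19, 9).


Parallel lines have equal slopes.
m2 = -1.1530
b2 = 9 + 1.1530*(-19) = -12.9070

y = -1.1530x - 12.9070


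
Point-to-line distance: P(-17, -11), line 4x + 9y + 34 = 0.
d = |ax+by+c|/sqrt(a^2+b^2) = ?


|4*(-17) + 9*(-11) + 34| = |-133| = 133
sqrt(16 + 81) = sqrt(97) = 9.8489
d = 133/sqrt(97) = 13.5041

13.5041


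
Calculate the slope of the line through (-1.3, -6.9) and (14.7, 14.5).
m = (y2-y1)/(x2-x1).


dy = 14.5 + 6.9 = 21.4
dx = 14.7 + 1.3 = 16.0
m = 21.4/16.0 = 1.3375

m = 1.3375


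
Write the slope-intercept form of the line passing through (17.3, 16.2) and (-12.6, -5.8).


m = (-22.0)/(-29.9) = 0.7358
b = y1 - m*x1 = 16.2 - (-22.0*17.3)/(-29.9) = 16.2 - 12.7291 = 3.4709

y = 0.7358x + 3.4709


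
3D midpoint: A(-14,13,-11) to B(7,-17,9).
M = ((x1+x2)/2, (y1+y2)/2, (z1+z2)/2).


Mx = (-14+7)/2 = -3.5000
My = (13- 17)/2 = -2.0000
Mz = (-11+9)/2 = -1.0000

M = (-3.5000, -2.0000, -1.0000)


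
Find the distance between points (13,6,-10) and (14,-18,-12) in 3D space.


dx=1, dy=-24, dz=-2
d = sqrt(1+576+4) = sqrt(581) = 24.1039

24.1039


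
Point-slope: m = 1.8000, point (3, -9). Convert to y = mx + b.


y + 9 = 1.8000(x - 3)
y = 1.8000x - 9 - 1.8000*3
y = 1.8000x - 14.4000

y = 1.8000x - 14.4000


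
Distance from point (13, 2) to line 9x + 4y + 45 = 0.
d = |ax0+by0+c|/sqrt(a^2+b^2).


|9*13 + 4*2 + 45| = |170| = 170
sqrt(81 + 16) = sqrt(97) = 9.8489
d = 170/sqrt(97) = 17.2609

17.2609


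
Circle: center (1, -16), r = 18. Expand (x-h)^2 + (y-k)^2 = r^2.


(x-1)^2 + (y+ 16)^2 = 18^2
D = -2h = -2, E = -2k = 32
F = h^2+k^2-r^2 = 1+256-324 = -67

x^2 + y^2 - 2x + 32y - 67 = 0


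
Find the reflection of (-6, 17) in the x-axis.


Reflection rule for x-axis: (x, -y)
(-6, 17) -> (-6, -17)

(-6, -17)


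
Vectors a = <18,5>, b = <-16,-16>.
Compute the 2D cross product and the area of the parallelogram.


cross = 18*(-16) - 5*(-16) = -288 + 80 = -208
Parallelogram area = |-208| = 208

cross = -208, parallelogram area = 208


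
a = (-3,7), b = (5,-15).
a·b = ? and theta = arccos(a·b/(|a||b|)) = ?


a·b = -3*5 + 7*(-15) = -15 - 105 = -120
|a| = sqrt(9+49) = 7.6158
|b| = sqrt(25+225) = 15.8114
cos(theta) = -120/(sqrt(58)*sqrt(250)) = -120/sqrt(14500) = -0.996546
theta = arccos(-120/sqrt(14500)) = 175.2364 degrees

a·b = -120, theta = 175.2364 deg


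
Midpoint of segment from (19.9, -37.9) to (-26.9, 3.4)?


Mx = (19.9 - 26.9)/2 = -7.0/2 = -3.5000
My = (-37.9 + 3.4)/2 = -34.5/2 = -17.2500

(-3.5000, -17.2500)


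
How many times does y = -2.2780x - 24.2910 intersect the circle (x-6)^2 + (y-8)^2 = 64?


Substitute y = -2.2780x - 24.2910: (x-6)^2 + (-2.2780x- 24.2910-8)^2 = 64
Expand to Ax^2 + Bx + C = 0, where b-k = -32.291
A = 1+m^2 = 6.189284
B = 2(m(b-k) - h) = 2(-2.2780*(-32.291) - 6) = 135.117796
C = h^2 + (b-k)^2 - r^2 = 36 + 1042.708681 - 64 = 1014.708681
disc = B^2-4AC = 18256.8188 - 25121.2808 = -6864.4620
disc < 0

0 intersection points


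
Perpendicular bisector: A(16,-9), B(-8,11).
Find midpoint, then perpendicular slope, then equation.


Midpoint = (4, 1)
Slope of AB = dy/dx = 20/(-24) = -0.8333
Perp slope = -dx/dy = 24/20 = 1.2000
b = My - (perp slope)*Mx = 1 + (-24*4)/20 = 1 - 4.8000 = -3.8000

y = 1.2000x - 3.8000


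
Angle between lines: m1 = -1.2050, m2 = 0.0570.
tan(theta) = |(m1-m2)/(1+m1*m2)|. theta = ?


m1-m2 = -1.262
1+m1*m2 = 0.931315
tan(theta) = |-1.262/0.931315| = 1.355073
theta = arctan(|-1.262/0.931315|) = 53.5739 degrees (acute angle)

53.5739 degrees


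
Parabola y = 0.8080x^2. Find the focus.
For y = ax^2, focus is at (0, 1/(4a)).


a = 0.8080
4a = 3.2320
focus = (0, 1/3.2320) = (0, 0.3094)

Focus = (0, 0.3094)


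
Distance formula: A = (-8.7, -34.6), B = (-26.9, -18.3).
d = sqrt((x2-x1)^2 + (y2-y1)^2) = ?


dx = -26.9 + 8.7 = -18.2
dy = -18.3 + 34.6 = 16.3
d = sqrt(331.24 + 265.69) = sqrt(596.93) = 24.4322

24.4322


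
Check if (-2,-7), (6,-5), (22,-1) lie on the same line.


-2*(-5+ 1) + 6*(-1+ 7) + 22*(-7+ 5)
= 8 + 36 - 44 = 0

Yes, collinear (determinant = 0)


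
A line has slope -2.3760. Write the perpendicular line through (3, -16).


Perpendicular slope = -1/m1 = -1/(-2.3760) = 0.4209
b2 = y0 - m2*x0 = -16 + 3/(-2.3760) = -16 - 1.2626 = -17.2626

y = 0.4209x - 17.2626


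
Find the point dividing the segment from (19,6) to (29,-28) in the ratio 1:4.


Px = (1*29 + 4*19)/5 = 105/5 = 21.0000
Py = (1*(-28) + 4*6)/5 = -4/5 = -0.8000

P = (21.0000, -0.8000)


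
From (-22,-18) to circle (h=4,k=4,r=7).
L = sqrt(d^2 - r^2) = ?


d = sqrt((-22-4)^2 + (-18-4)^2) = sqrt(676+484) = 34.0588
L = sqrt(1160.0000 - 49) = sqrt(1111.0000) = 33.3317

33.3317


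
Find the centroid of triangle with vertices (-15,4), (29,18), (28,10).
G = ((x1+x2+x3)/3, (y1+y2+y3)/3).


Gx = (-15+29+28)/3 = 42/3 = 14.0000
Gy = (4+18+10)/3 = 32/3 = 10.6667

G = (14.0000, 10.6667)


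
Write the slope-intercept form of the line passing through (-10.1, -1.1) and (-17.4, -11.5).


m = (-10.4)/(-7.3) = 1.4247
b = y1 - m*x1 = -1.1 - (-10.4*(-10.1))/(-7.3) = -1.1 + 14.3890 = 13.2890

y = 1.4247x + 13.2890


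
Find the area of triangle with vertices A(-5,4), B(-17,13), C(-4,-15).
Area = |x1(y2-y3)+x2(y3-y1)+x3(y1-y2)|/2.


-5*(13+ 15) = -140
-17*(-15-4) = 323
-4*(4-13) = 36
sum = 219
Area = |219|/2 = 109.5000

109.5000 sq units


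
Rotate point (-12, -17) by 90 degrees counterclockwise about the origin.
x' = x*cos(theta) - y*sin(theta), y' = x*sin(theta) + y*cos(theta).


cos(90) = 0, sin(90) = 1
x' = -12*0 + 17*1 = 17
y' = -12*1 - 17*0 = -12

(17, -12)


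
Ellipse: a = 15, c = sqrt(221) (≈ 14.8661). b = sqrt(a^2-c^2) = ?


b^2 = 15^2 - (sqrt(221))^2 = 225 - 221 = 4
b = sqrt(4) = 2

b = 2


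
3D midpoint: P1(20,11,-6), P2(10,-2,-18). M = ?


Mx = (20+10)/2 = 15.0000
My = (11- 2)/2 = 4.5000
Mz = (-6- 18)/2 = -12.0000

M = (15.0000, 4.5000, -12.0000)


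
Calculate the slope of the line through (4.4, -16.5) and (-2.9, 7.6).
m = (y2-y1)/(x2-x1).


dy = 7.6 + 16.5 = 24.1
dx = -2.9 - 4.4 = -7.3
m = 24.1/(-7.3) = -3.3014

m = -3.3014


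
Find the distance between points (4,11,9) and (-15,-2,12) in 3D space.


dx=-19, dy=-13, dz=3
d = sqrt(361+169+9) = sqrt(539) = 23.2164

23.2164


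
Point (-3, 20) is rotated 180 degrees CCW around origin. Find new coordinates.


cos(180) = -1, sin(180) = 0
x' = -3*(-1) - 20*0 = 3
y' = -3*0 + 20*(-1) = -20

(3, -20)


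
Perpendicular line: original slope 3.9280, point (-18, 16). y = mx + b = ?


Perpendicular slope = -1/m1 = -1/3.9280 = -0.2546
b2 = y0 - m2*x0 = 16 - 18/3.9280 = 16 - 4.5825 = 11.4175

y = -0.2546x + 11.4175


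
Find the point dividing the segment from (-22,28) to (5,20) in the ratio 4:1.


Px = (4*5 + 1*(-22))/5 = -2/5 = -0.4000
Py = (4*20 + 1*28)/5 = 108/5 = 21.6000

P = (-0.4000, 21.6000)


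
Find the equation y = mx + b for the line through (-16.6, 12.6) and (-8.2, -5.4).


m = (-18.0)/(8.4) = -2.1429
b = y1 - m*x1 = 12.6 - (-18.0*(-16.6))/(8.4) = 12.6 - 35.5714 = -22.9714

y = -2.1429x - 22.9714


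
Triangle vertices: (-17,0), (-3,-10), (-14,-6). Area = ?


-17*(-10+ 6) = 68
-3*(-6-0) = 18
-14*(0+ 10) = -140
sum = -54
Area = |-54|/2 = 27.0000

27.0000 sq units


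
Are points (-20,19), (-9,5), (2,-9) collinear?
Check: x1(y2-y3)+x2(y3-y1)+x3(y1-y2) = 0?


-20*(5+ 9) - 9*(-9-19) + 2*(19-5)
= -280 + 252 + 28 = 0

Yes, collinear (determinant = 0)


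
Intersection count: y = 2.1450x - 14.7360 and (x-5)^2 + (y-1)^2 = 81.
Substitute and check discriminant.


Substitute y = 2.1450x - 14.7360: (x-5)^2 + (2.1450x- 14.7360-1)^2 = 81
Expand to Ax^2 + Bx + C = 0, where b-k = -15.736
A = 1+m^2 = 5.601025
B = 2(m(b-k) - h) = 2(2.1450*(-15.736) - 5) = -77.50744
C = h^2 + (b-k)^2 - r^2 = 25 + 247.621696 - 81 = 191.621696
disc = B^2-4AC = 6007.4033 - 4293.1116 = 1714.2917
disc > 0

2 intersection points


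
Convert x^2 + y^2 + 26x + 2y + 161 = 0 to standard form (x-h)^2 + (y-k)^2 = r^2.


h = -D/2 = -26/2 = -13
k = -E/2 = -2/2 = -1
r^2 = h^2 + k^2 - F = 169 + 1 - 161 = 9
r = 3

Center (-13, -1), radius = 3


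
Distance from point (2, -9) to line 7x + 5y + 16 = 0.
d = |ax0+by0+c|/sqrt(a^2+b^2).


|7*2 + 5*(-9) + 16| = |-15| = 15
sqrt(49 + 25) = sqrt(74) = 8.6023
d = 15/sqrt(74) = 1.7437

1.7437


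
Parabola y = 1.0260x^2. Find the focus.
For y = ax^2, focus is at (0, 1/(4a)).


a = 1.0260
4a = 4.1040
focus = (0, 1/4.1040) = (0, 0.2437)

Focus = (0, 0.2437)


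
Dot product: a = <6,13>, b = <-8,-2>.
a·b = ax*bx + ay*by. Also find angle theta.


a·b = 6*(-8) + 13*(-2) = -48 - 26 = -74
|a| = sqrt(36+169) = 14.3178
|b| = sqrt(64+4) = 8.2462
cos(theta) = -74/(sqrt(205)*sqrt(68)) = -74/sqrt(13940) = -0.626759
theta = arccos(-74/sqrt(13940)) = 128.8114 degrees

a·b = -74, theta = 128.8114 deg


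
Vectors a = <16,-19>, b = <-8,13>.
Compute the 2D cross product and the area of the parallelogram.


cross = 16*13 + 19*(-8) = 208 - 152 = 56
Parallelogram area = |56| = 56

cross = 56, parallelogram area = 56


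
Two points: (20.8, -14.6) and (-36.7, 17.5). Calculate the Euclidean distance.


dx = -36.7 - 20.8 = -57.5
dy = 17.5 + 14.6 = 32.1
d = sqrt(3306.25 + 1030.41) = sqrt(4336.66) = 65.8533

65.8533


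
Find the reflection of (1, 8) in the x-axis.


Reflection rule for x-axis: (x, -y)
(1, 8) -> (1, -8)

(1, -8)


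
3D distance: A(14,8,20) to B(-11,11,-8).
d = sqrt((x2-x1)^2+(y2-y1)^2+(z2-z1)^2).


dx=-25, dy=3, dz=-28
d = sqrt(625+9+784) = sqrt(1418) = 37.6563

37.6563


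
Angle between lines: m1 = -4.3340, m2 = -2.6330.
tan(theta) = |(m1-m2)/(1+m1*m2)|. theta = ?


m1-m2 = -1.701
1+m1*m2 = 12.411422
tan(theta) = |-1.701/12.411422| = 0.137051
theta = arctan(|-1.701/12.411422|) = 7.8038 degrees (acute angle)

7.8038 degrees


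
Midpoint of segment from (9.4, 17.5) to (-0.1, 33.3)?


Mx = (9.4 - 0.1)/2 = 9.3/2 = 4.6500
My = (17.5 + 33.3)/2 = 50.8/2 = 25.4000

(4.6500, 25.4000)


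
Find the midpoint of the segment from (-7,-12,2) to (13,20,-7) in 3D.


Mx = (-7+13)/2 = 3.0000
My = (-12+20)/2 = 4.0000
Mz = (2- 7)/2 = -2.5000

M = (3.0000, 4.0000, -2.5000)


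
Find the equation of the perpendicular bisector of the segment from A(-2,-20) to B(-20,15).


Midpoint = (-11, -2.5)
Slope of AB = dy/dx = 35/(-18) = -1.9444
Perp slope = -dx/dy = 18/35 = 0.5143
b = My - (perp slope)*Mx = -2.5 + (-18*(-11))/35 = -2.5 + 5.6571 = 3.1571

y = 0.5143x + 3.1571


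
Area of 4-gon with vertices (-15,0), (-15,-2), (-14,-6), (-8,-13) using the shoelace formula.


sum(xi*y_{i+1}) = -15*(-2) - 15*(-6) - 14*(-13) - 8*0 = 302
sum(yi*x_{i+1}) = 0*(-15) - 2*(-14) - 6*(-8) - 13*(-15) = 271
Area = |302 - 271|/2 = 31/2 = 15.5000

15.5000 sq units


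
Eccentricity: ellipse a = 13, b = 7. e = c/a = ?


c = sqrt(169-49) = sqrt(120) = 10.9545
e = c/a = sqrt(120)/13 = 0.8427

e = 0.8427


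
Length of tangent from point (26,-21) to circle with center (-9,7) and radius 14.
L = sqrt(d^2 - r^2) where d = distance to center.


d = sqrt((26+ 9)^2 + (-21-7)^2) = sqrt(1225+784) = 44.8219
L = sqrt(2009.0000 - 196) = sqrt(1813.0000) = 42.5793

42.5793


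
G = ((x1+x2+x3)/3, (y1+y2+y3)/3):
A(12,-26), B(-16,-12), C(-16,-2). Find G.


Gx = (12- 16- 16)/3 = -20/3 = -6.6667
Gy = (-26- 12- 2)/3 = -40/3 = -13.3333

G = (-6.6667, -13.3333)


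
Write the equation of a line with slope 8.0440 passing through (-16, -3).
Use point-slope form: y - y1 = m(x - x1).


y + 3 = 8.0440(x + 16)
y = 8.0440x - 3 - 8.0440*(-16)
y = 8.0440x + 125.7040

y = 8.0440x + 125.7040


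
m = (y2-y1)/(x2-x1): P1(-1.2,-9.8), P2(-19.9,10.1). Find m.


dy = 10.1 + 9.8 = 19.9
dx = -19.9 + 1.2 = -18.7
m = 19.9/(-18.7) = -1.0642

m = -1.0642


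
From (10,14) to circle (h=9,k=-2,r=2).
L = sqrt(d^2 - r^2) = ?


d = sqrt((10-9)^2 + (14+ 2)^2) = sqrt(1+256) = 16.0312
L = sqrt(257.0000 - 4) = sqrt(253.0000) = 15.9060

15.9060


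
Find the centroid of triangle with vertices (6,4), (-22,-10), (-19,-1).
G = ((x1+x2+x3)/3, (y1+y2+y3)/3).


Gx = (6- 22- 19)/3 = -35/3 = -11.6667
Gy = (4- 10- 1)/3 = -7/3 = -2.3333

G = (-11.6667, -2.3333)


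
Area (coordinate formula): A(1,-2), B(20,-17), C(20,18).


1*(-17-18) = -35
20*(18+ 2) = 400
20*(-2+ 17) = 300
sum = 665
Area = |665|/2 = 332.5000

332.5000 sq units


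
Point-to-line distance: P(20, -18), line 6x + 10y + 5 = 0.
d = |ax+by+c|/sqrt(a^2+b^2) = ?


|6*20 + 10*(-18) + 5| = |-55| = 55
sqrt(36 + 100) = sqrt(136) = 11.6619
d = 55/sqrt(136) = 4.7162

4.7162


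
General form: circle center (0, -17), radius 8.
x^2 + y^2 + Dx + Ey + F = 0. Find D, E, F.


(x-0)^2 + (y+ 17)^2 = 8^2
D = -2h = 0, E = -2k = 34
F = h^2+k^2-r^2 = 0+289-64 = 225

D = 0, E = 34, F = 225


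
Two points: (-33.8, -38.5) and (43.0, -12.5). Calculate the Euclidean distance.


dx = 43.0 + 33.8 = 76.8
dy = -12.5 + 38.5 = 26.0
d = sqrt(5898.24 + 676.0) = sqrt(6574.24) = 81.0817

81.0817


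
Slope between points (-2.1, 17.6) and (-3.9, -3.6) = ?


dy = -3.6 - 17.6 = -21.2
dx = -3.9 + 2.1 = -1.8
m = -21.2/(-1.8) = 11.7778

m = 11.7778


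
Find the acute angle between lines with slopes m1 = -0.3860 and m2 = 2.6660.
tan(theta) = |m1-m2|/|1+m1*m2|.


m1-m2 = -3.052
1+m1*m2 = -0.029076
tan(theta) = |-3.052/(-0.029076)| = 104.966295
theta = arctan(|-3.052/(-0.029076)|) = 89.4542 degrees (acute angle)

89.4542 degrees


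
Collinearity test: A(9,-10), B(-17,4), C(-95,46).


9*(4-46) - 17*(46+ 10) - 95*(-10-4)
= -378 - 952 + 1330 = 0

Yes, collinear (determinant = 0)


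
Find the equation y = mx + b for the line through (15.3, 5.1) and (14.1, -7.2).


m = (-12.3)/(-1.2) = 10.2500
b = y1 - m*x1 = 5.1 - (-12.3*15.3)/(-1.2) = 5.1 - 156.8250 = -151.7250

y = 10.2500x - 151.7250


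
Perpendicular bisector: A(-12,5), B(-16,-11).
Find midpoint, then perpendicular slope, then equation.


Midpoint = (-14, -3)
Slope of AB = dy/dx = -16/(-4) = 4.0000
Perp slope = -dx/dy = -4/16 = -0.2500
b = My - (perp slope)*Mx = -3 + (-4*(-14))/(-16) = -3 - 3.5000 = -6.5000

y = -0.2500x - 6.5000


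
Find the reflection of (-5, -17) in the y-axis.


Reflection rule for y-axis: (-x, y)
(-5, -17) -> (5, -17)

(5, -17)


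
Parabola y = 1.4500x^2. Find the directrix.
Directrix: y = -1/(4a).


a = 1.4500
1/(4a) = 0.1724
directrix: y = -0.1724 = -0.1724

y = -0.1724


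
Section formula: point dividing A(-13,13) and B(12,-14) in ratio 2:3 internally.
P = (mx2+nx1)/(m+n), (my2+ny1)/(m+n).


Px = (2*12 + 3*(-13))/5 = -15/5 = -3.0000
Py = (2*(-14) + 3*13)/5 = 11/5 = 2.2000

P = (-3.0000, 2.2000)


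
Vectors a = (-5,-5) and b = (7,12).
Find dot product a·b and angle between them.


a·b = -5*7 - 5*12 = -35 - 60 = -95
|a| = sqrt(25+25) = 7.0711
|b| = sqrt(49+144) = 13.8924
cos(theta) = -95/(sqrt(50)*sqrt(193)) = -95/sqrt(9650) = -0.967075
theta = arccos(-95/sqrt(9650)) = 165.2564 degrees

a·b = -95, theta = 165.2564 deg


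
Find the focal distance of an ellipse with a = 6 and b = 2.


c^2 = 6^2 - 2^2 = 36 - 4 = 32
c = sqrt(32) = 5.6569

c = 5.6569


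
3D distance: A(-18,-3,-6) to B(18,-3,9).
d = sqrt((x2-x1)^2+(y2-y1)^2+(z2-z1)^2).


dx=36, dy=0, dz=15
d = sqrt(1296+0+225) = sqrt(1521) = 39.0000

39.0000


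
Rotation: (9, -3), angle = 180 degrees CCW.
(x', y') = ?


cos(180) = -1, sin(180) = 0
x' = 9*(-1) + 3*0 = -9
y' = 9*0 - 3*(-1) = 3

(-9, 3)


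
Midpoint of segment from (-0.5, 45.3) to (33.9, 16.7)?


Mx = (-0.5 + 33.9)/2 = 33.4/2 = 16.7000
My = (45.3 + 16.7)/2 = 62.0/2 = 31.0000

(16.7000, 31.0000)


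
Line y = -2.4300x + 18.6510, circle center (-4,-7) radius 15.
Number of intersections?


Substitute y = -2.4300x + 18.6510: (x+ 4)^2 + (-2.4300x+18.6510+ 7)^2 = 225
Expand to Ax^2 + Bx + C = 0, where b-k = 25.651
A = 1+m^2 = 6.9049
B = 2(m(b-k) - h) = 2(-2.4300*25.651 + 4) = -116.66386
C = h^2 + (b-k)^2 - r^2 = 16 + 657.973801 - 225 = 448.973801
disc = B^2-4AC = 13610.4562 - 12400.4768 = 1209.9794
disc > 0

2 intersection points


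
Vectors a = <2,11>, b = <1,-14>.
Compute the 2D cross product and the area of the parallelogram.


cross = 2*(-14) - 11*1 = -28 - 11 = -39
Parallelogram area = |-39| = 39

cross = -39, parallelogram area = 39


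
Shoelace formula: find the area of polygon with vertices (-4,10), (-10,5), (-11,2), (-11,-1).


sum(xi*y_{i+1}) = -4*5 - 10*2 - 11*(-1) - 11*10 = -139
sum(yi*x_{i+1}) = 10*(-10) + 5*(-11) + 2*(-11) - 1*(-4) = -173
Area = |-139 + 173|/2 = 34/2 = 17.0000

17.0000 sq units


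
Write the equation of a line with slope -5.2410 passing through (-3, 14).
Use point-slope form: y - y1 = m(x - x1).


y - 14 = -5.2410(x + 3)
y = -5.2410x + 14 + 5.2410*(-3)
y = -5.2410x - 1.7230

y = -5.2410x - 1.7230


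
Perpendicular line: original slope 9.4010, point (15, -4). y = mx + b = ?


Perpendicular slope = -1/m1 = -1/9.4010 = -0.1064
b2 = y0 - m2*x0 = -4 + 15/9.4010 = -4 + 1.5956 = -2.4044

y = -0.1064x - 2.4044


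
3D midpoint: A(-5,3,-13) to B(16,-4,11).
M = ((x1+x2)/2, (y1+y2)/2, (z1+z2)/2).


Mx = (-5+16)/2 = 5.5000
My = (3- 4)/2 = -0.5000
Mz = (-13+11)/2 = -1.0000

M = (5.5000, -0.5000, -1.0000)


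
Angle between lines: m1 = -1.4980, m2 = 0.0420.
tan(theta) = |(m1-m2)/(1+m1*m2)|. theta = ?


m1-m2 = -1.54
1+m1*m2 = 0.937084
tan(theta) = |-1.54/0.937084| = 1.643396
theta = arctan(|-1.54/0.937084|) = 58.6797 degrees (acute angle)

58.6797 degrees


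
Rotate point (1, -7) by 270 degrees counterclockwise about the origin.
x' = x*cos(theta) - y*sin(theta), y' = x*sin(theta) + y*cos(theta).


cos(270) = 0, sin(270) = -1
x' = 1*0 + 7*(-1) = -7
y' = 1*(-1) - 7*0 = -1

(-7, -1)


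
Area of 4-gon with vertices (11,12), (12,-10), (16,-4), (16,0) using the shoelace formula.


sum(xi*y_{i+1}) = 11*(-10) + 12*(-4) + 16*0 + 16*12 = 34
sum(yi*x_{i+1}) = 12*12 - 10*16 - 4*16 + 0*11 = -80
Area = |34 + 80|/2 = 114/2 = 57.0000

57.0000 sq units


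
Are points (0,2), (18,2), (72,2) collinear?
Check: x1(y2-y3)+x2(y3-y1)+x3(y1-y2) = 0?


0*(2-2) + 18*(2-2) + 72*(2-2)
= 0 + 0 + 0 = 0

Yes, collinear (determinant = 0)


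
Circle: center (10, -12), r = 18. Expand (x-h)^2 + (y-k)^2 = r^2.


(x-10)^2 + (y+ 12)^2 = 18^2
D = -2h = -20, E = -2k = 24
F = h^2+k^2-r^2 = 100+144-324 = -80

x^2 + y^2 - 20x + 24y - 80 = 0


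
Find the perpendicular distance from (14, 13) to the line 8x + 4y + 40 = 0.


|8*14 + 4*13 + 40| = |204| = 204
sqrt(64 + 16) = sqrt(80) = 8.9443
d = 204/sqrt(80) = 22.8079

22.8079


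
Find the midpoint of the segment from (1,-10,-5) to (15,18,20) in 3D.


Mx = (1+15)/2 = 8.0000
My = (-10+18)/2 = 4.0000
Mz = (-5+20)/2 = 7.5000

M = (8.0000, 4.0000, 7.5000)


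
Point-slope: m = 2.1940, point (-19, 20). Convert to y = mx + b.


y - 20 = 2.1940(x + 19)
y = 2.1940x + 20 - 2.1940*(-19)
y = 2.1940x + 61.6860

y = 2.1940x + 61.6860


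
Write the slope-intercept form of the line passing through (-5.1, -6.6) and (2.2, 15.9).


m = (22.5)/(7.3) = 3.0822
b = y1 - m*x1 = -6.6 - (22.5*(-5.1))/(7.3) = -6.6 + 15.7192 = 9.1192

y = 3.0822x + 9.1192


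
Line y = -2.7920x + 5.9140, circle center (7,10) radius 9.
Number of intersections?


Substitute y = -2.7920x + 5.9140: (x-7)^2 + (-2.7920x+5.9140-10)^2 = 81
Expand to Ax^2 + Bx + C = 0, where b-k = -4.086
A = 1+m^2 = 8.795264
B = 2(m(b-k) - h) = 2(-2.7920*(-4.086) - 7) = 8.816224
C = h^2 + (b-k)^2 - r^2 = 49 + 16.695396 - 81 = -15.304604
disc = B^2-4AC = 77.7258 + 538.4321 = 616.1579
disc > 0

2 intersection points


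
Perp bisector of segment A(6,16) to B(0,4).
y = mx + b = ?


Midpoint = (3, 10)
Slope of AB = dy/dx = -12/(-6) = 2.0000
Perp slope = -dx/dy = -6/12 = -0.5000
b = My - (perp slope)*Mx = 10 + (-6*3)/(-12) = 10 + 1.5000 = 11.5000

y = -0.5000x + 11.5000


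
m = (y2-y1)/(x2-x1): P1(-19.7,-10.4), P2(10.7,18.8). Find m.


dy = 18.8 + 10.4 = 29.2
dx = 10.7 + 19.7 = 30.4
m = 29.2/30.4 = 0.9605

m = 0.9605


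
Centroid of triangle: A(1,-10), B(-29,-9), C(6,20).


Gx = (1- 29+6)/3 = -22/3 = -7.3333
Gy = (-10- 9+20)/3 = 1/3 = 0.3333

G = (-7.3333, 0.3333)


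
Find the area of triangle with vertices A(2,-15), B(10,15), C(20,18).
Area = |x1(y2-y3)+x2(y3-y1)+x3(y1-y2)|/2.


2*(15-18) = -6
10*(18+ 15) = 330
20*(-15-15) = -600
sum = -276
Area = |-276|/2 = 138.0000

138.0000 sq units


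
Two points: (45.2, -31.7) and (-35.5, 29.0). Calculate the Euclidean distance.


dx = -35.5 - 45.2 = -80.7
dy = 29.0 + 31.7 = 60.7
d = sqrt(6512.49 + 3684.49) = sqrt(10196.98) = 100.9801

100.9801


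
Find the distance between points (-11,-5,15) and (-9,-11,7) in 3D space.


dx=2, dy=-6, dz=-8
d = sqrt(4+36+64) = sqrt(104) = 10.1980

10.1980


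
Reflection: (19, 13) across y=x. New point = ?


Reflection rule for y=x: (y, x)
(19, 13) -> (13, 19)

(13, 19)


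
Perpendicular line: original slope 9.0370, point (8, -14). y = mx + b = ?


Perpendicular slope = -1/m1 = -1/9.0370 = -0.1107
b2 = y0 - m2*x0 = -14 + 8/9.0370 = -14 + 0.8852 = -13.1148

y = -0.1107x - 13.1148


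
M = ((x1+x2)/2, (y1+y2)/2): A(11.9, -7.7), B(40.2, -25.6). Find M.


Mx = (11.9 + 40.2)/2 = 52.1/2 = 26.0500
My = (-7.7 - 25.6)/2 = -33.3/2 = -16.6500

(26.0500, -16.6500)


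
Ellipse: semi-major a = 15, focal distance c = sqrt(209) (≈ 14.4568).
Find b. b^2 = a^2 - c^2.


b^2 = 15^2 - (sqrt(209))^2 = 225 - 209 = 16
b = sqrt(16) = 4

b = 4


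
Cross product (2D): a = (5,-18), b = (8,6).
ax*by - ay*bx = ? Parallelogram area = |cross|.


cross = 5*6 + 18*8 = 30 + 144 = 174
Parallelogram area = |174| = 174

cross = 174, parallelogram area = 174


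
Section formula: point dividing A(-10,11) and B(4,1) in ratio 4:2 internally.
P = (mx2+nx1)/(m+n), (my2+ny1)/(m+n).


Px = (4*4 + 2*(-10))/6 = -4/6 = -0.6667
Py = (4*1 + 2*11)/6 = 26/6 = 4.3333

P = (-0.6667, 4.3333)


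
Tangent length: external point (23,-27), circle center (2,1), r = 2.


d = sqrt((23-2)^2 + (-27-1)^2) = sqrt(441+784) = 35.0000
L = sqrt(1225.0000 - 4) = sqrt(1221.0000) = 34.9428

34.9428


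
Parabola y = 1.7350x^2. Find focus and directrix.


a = 1.7350
1/(4a) = 0.1441
Focus = (0, 0.1441)
Directrix: y = -0.1441

Focus = (0, 0.1441), Directrix: y = -0.1441


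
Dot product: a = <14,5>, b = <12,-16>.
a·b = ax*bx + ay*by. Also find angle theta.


a·b = 14*12 + 5*(-16) = 168 - 80 = 88
|a| = sqrt(196+25) = 14.8661
|b| = sqrt(144+256) = 20.0000
cos(theta) = 88/(sqrt(221)*sqrt(400)) = 88/sqrt(88400) = 0.295976
theta = arccos(88/sqrt(88400)) = 72.7839 degrees

a·b = 88, theta = 72.7839 deg


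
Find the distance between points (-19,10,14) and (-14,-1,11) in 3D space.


dx=5, dy=-11, dz=-3
d = sqrt(25+121+9) = sqrt(155) = 12.4499

12.4499


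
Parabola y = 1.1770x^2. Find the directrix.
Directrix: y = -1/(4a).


a = 1.1770
1/(4a) = 0.2124
directrix: y = -0.2124 = -0.2124

y = -0.2124


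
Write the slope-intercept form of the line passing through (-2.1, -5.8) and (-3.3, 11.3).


m = (17.1)/(-1.2) = -14.2500
b = y1 - m*x1 = -5.8 - (17.1*(-2.1))/(-1.2) = -5.8 - 29.9250 = -35.7250

y = -14.2500x - 35.7250


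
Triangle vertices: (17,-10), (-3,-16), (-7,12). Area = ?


17*(-16-12) = -476
-3*(12+ 10) = -66
-7*(-10+ 16) = -42
sum = -584
Area = |-584|/2 = 292.0000

292.0000 sq units


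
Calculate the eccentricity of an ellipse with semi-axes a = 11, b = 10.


c = sqrt(121-100) = sqrt(21) = 4.5826
e = c/a = sqrt(21)/11 = 0.4166

e = 0.4166


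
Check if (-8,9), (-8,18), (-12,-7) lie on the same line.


-8*(18+ 7) - 8*(-7-9) - 12*(9-18)
= -200 + 128 + 108 = 36

No, not collinear (determinant = 36)


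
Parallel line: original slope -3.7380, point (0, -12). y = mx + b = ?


Parallel lines have equal slopes.
m2 = -3.7380
b2 = -12 + 3.7380*0 = -12.0000

y = -3.7380x - 12.0000


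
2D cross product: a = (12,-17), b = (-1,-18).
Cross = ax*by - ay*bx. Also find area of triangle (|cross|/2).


cross = 12*(-18) + 17*(-1) = -216 - 17 = -233
Triangle area = |-233|/2 = 233/2 = 116.5000

cross = -233, triangle area = 116.5000


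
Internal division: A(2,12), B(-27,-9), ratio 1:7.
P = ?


Px = (1*(-27) + 7*2)/8 = -13/8 = -1.6250
Py = (1*(-9) + 7*12)/8 = 75/8 = 9.3750

P = (-1.6250, 9.3750)


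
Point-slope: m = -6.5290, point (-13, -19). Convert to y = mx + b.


y + 19 = -6.5290(x + 13)
y = -6.5290x - 19 + 6.5290*(-13)
y = -6.5290x - 103.8770

y = -6.5290x - 103.8770


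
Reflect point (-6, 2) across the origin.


Reflection rule for origin: (-x, -y)
(-6, 2) -> (6, -2)

(6, -2)


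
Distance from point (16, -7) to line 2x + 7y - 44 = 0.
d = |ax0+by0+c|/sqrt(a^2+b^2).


|2*16 + 7*(-7) - 44| = |-61| = 61
sqrt(4 + 49) = sqrt(53) = 7.2801
d = 61/sqrt(53) = 8.3790

8.3790


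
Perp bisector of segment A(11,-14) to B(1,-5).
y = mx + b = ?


Midpoint = (6, -9.5)
Slope of AB = dy/dx = 9/(-10) = -0.9000
Perp slope = -dx/dy = 10/9 = 1.1111
b = My - (perp slope)*Mx = -9.5 + (-10*6)/9 = -9.5 - 6.6667 = -16.1667

y = 1.1111x - 16.1667


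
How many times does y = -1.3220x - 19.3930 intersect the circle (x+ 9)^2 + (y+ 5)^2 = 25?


Substitute y = -1.3220x - 19.3930: (x+ 9)^2 + (-1.3220x- 19.3930+ 5)^2 = 25
Expand to Ax^2 + Bx + C = 0, where b-k = -14.393
A = 1+m^2 = 2.747684
B = 2(m(b-k) - h) = 2(-1.3220*(-14.393) + 9) = 56.055092
C = h^2 + (b-k)^2 - r^2 = 81 + 207.158449 - 25 = 263.158449
disc = B^2-4AC = 3142.1733 - 2892.3050 = 249.8683
disc > 0

2 intersection points


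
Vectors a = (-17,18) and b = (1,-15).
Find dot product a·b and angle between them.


a·b = -17*1 + 18*(-15) = -17 - 270 = -287
|a| = sqrt(289+324) = 24.7588
|b| = sqrt(1+225) = 15.0333
cos(theta) = -287/(sqrt(613)*sqrt(226)) = -287/sqrt(138538) = -0.771076
theta = arccos(-287/sqrt(138538)) = 140.4507 degrees

a·b = -287, theta = 140.4507 deg


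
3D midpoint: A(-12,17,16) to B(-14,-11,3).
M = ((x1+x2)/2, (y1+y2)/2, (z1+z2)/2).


Mx = (-12- 14)/2 = -13.0000
My = (17- 11)/2 = 3.0000
Mz = (16+3)/2 = 9.5000

M = (-13.0000, 3.0000, 9.5000)


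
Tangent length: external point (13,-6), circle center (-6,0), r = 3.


d = sqrt((13+ 6)^2 + (-6-0)^2) = sqrt(361+36) = 19.9249
L = sqrt(397.0000 - 9) = sqrt(388.0000) = 19.6977

19.6977


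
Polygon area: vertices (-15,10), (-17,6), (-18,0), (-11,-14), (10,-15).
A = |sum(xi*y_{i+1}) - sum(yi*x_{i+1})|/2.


sum(xi*y_{i+1}) = -15*6 - 17*0 - 18*(-14) - 11*(-15) + 10*10 = 427
sum(yi*x_{i+1}) = 10*(-17) + 6*(-18) + 0*(-11) - 14*10 - 15*(-15) = -193
Area = |427 + 193|/2 = 620/2 = 310.0000

310.0000 sq units


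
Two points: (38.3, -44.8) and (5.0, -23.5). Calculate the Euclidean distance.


dx = 5.0 - 38.3 = -33.3
dy = -23.5 + 44.8 = 21.3
d = sqrt(1108.89 + 453.69) = sqrt(1562.58) = 39.5295

39.5295


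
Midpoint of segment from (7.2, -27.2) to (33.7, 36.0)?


Mx = (7.2 + 33.7)/2 = 40.9/2 = 20.4500
My = (-27.2 + 36.0)/2 = 8.8/2 = 4.4000

(20.4500, 4.4000)


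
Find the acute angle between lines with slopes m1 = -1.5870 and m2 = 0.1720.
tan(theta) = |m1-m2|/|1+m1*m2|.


m1-m2 = -1.759
1+m1*m2 = 0.727036
tan(theta) = |-1.759/0.727036| = 2.419413
theta = arctan(|-1.759/0.727036|) = 67.5435 degrees (acute angle)

67.5435 degrees


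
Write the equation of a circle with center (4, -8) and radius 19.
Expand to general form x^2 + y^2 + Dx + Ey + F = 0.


(x-4)^2 + (y+ 8)^2 = 19^2
D = -2h = -8, E = -2k = 16
F = h^2+k^2-r^2 = 16+64-361 = -281

x^2 + y^2 - 8x + 16y - 281 = 0


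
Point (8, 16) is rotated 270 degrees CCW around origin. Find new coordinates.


cos(270) = 0, sin(270) = -1
x' = 8*0 - 16*(-1) = 16
y' = 8*(-1) + 16*0 = -8

(16, -8)


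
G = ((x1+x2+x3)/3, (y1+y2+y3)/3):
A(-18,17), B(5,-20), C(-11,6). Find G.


Gx = (-18+5- 11)/3 = -24/3 = -8.0000
Gy = (17- 20+6)/3 = 3/3 = 1.0000

G = (-8.0000, 1.0000)


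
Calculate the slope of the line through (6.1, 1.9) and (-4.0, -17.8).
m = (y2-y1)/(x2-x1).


dy = -17.8 - 1.9 = -19.7
dx = -4.0 - 6.1 = -10.1
m = -19.7/(-10.1) = 1.9505

m = 1.9505


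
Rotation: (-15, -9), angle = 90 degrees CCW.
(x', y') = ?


cos(90) = 0, sin(90) = 1
x' = -15*0 + 9*1 = 9
y' = -15*1 - 9*0 = -15

(9, -15)


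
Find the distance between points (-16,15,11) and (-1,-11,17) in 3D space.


dx=15, dy=-26, dz=6
d = sqrt(225+676+36) = sqrt(937) = 30.6105

30.6105


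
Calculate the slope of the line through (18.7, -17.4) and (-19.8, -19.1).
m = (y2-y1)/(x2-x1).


dy = -19.1 + 17.4 = -1.7
dx = -19.8 - 18.7 = -38.5
m = -1.7/(-38.5) = 0.0442

m = 0.0442


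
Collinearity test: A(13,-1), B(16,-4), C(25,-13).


13*(-4+ 13) + 16*(-13+ 1) + 25*(-1+ 4)
= 117 - 192 + 75 = 0

Yes, collinear (determinant = 0)


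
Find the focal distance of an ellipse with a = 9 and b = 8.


c^2 = 9^2 - 8^2 = 81 - 64 = 17
c = sqrt(17) = 4.1231

c = 4.1231


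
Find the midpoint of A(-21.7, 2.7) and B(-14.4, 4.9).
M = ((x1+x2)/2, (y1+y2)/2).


Mx = (-21.7 - 14.4)/2 = -36.1/2 = -18.0500
My = (2.7 + 4.9)/2 = 7.6/2 = 3.8000

(-18.0500, 3.8000)


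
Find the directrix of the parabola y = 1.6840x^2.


a = 1.6840
1/(4a) = 0.1485
directrix: y = -0.1485 = -0.1485

y = -0.1485


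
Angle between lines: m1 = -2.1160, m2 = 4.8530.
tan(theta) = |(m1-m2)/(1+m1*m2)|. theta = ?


m1-m2 = -6.969
1+m1*m2 = -9.268948
tan(theta) = |-6.969/(-9.268948)| = 0.751865
theta = arctan(|-6.969/(-9.268948)|) = 36.9382 degrees (acute angle)

36.9382 degrees


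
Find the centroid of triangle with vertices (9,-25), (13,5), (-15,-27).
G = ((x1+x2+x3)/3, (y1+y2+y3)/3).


Gx = (9+13- 15)/3 = 7/3 = 2.3333
Gy = (-25+5- 27)/3 = -47/3 = -15.6667

G = (2.3333, -15.6667)


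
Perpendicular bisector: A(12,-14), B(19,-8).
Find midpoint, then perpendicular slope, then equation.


Midpoint = (15.5, -11)
Slope of AB = dy/dx = 6/7 = 0.8571
Perp slope = -dx/dy = -7/6 = -1.1667
b = My - (perp slope)*Mx = -11 + (7*15.5)/6 = -11 + 18.0833 = 7.0833

y = -1.1667x + 7.0833


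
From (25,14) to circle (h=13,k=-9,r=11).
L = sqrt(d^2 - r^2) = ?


d = sqrt((25-13)^2 + (14+ 9)^2) = sqrt(144+529) = 25.9422
L = sqrt(673.0000 - 121) = sqrt(552.0000) = 23.4947

23.4947


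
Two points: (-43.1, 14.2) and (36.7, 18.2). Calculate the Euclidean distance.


dx = 36.7 + 43.1 = 79.8
dy = 18.2 - 14.2 = 4.0
d = sqrt(6368.04 + 16.0) = sqrt(6384.04) = 79.9002

79.9002


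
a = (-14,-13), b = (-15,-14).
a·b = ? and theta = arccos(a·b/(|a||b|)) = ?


a·b = -14*(-15) - 13*(-14) = 210 + 182 = 392
|a| = sqrt(196+169) = 19.1050
|b| = sqrt(225+196) = 20.5183
cos(theta) = 392/(sqrt(365)*sqrt(421)) = 392/sqrt(153665) = 0.999997
theta = arccos(392/sqrt(153665)) = 0.1462 degrees

a·b = 392, theta = 0.1462 deg


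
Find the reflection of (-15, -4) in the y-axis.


Reflection rule for y-axis: (-x, y)
(-15, -4) -> (15, -4)

(15, -4)


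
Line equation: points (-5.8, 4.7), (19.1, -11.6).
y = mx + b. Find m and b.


m = (-16.3)/(24.9) = -0.6546
b = y1 - m*x1 = 4.7 - (-16.3*(-5.8))/(24.9) = 4.7 - 3.7968 = 0.9032

y = -0.6546x + 0.9032


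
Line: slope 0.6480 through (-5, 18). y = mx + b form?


y - 18 = 0.6480(x + 5)
y = 0.6480x + 18 - 0.6480*(-5)
y = 0.6480x + 21.2400

y = 0.6480x + 21.2400


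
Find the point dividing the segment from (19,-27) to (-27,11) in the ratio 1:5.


Px = (1*(-27) + 5*19)/6 = 68/6 = 11.3333
Py = (1*11 + 5*(-27))/6 = -124/6 = -20.6667

P = (11.3333, -20.6667)
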